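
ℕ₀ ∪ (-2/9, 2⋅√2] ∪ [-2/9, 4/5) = [-2/9, 2⋅√2] ∪ ℕ₀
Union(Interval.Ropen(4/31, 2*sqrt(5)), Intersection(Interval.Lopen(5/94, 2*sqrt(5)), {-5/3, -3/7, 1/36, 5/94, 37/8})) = Interval.Ropen(4/31, 2*sqrt(5))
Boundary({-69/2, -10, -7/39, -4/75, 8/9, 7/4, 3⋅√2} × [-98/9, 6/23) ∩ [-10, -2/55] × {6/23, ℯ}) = ∅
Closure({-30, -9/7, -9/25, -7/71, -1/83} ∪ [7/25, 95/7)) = {-30, -9/7, -9/25, -7/71, -1/83} ∪ [7/25, 95/7]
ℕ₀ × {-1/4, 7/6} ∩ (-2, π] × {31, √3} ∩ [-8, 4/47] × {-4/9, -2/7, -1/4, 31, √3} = ∅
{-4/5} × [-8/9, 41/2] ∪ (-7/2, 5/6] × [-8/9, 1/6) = ({-4/5} × [-8/9, 41/2]) ∪ ((-7/2, 5/6] × [-8/9, 1/6))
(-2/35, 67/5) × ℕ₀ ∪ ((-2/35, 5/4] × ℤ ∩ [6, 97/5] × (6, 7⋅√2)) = (-2/35, 67/5) × ℕ₀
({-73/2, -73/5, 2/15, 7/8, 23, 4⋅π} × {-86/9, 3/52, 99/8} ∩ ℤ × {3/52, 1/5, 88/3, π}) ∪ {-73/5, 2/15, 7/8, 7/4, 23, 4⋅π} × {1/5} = ({23} × {3/52}) ∪ ({-73/5, 2/15, 7/8, 7/4, 23, 4⋅π} × {1/5})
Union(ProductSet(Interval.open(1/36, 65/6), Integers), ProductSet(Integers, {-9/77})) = Union(ProductSet(Integers, {-9/77}), ProductSet(Interval.open(1/36, 65/6), Integers))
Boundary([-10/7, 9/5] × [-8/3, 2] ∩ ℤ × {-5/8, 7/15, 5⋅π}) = {-1, 0, 1} × {-5/8, 7/15}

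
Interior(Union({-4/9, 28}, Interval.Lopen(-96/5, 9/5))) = Interval.open(-96/5, 9/5)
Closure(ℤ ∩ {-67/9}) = ∅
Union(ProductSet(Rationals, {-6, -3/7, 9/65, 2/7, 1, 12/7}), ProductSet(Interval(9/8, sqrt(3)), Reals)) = Union(ProductSet(Interval(9/8, sqrt(3)), Reals), ProductSet(Rationals, {-6, -3/7, 9/65, 2/7, 1, 12/7}))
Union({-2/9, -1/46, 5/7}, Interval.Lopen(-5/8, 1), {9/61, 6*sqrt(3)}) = Union({6*sqrt(3)}, Interval.Lopen(-5/8, 1))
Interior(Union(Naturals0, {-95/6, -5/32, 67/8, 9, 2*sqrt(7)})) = EmptySet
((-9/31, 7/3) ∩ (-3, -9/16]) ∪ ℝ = ℝ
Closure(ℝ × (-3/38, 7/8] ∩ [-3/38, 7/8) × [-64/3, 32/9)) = ({-3/38, 7/8} × [-3/38, 7/8]) ∪ ([-3/38, 7/8] × {-3/38, 7/8}) ∪ ([-3/38, 7/8) × (-3/38, 7/8])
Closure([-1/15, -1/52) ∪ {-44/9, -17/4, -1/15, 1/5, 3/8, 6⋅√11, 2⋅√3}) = {-44/9, -17/4, 1/5, 3/8, 6⋅√11, 2⋅√3} ∪ [-1/15, -1/52]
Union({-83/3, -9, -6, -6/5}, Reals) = Reals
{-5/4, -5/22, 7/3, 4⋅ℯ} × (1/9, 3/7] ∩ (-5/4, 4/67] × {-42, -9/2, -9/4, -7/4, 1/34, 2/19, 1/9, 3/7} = {-5/22} × {3/7}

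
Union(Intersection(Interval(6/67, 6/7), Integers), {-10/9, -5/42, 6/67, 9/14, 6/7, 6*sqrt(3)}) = {-10/9, -5/42, 6/67, 9/14, 6/7, 6*sqrt(3)}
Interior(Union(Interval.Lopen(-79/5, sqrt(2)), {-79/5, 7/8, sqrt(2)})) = Interval.open(-79/5, sqrt(2))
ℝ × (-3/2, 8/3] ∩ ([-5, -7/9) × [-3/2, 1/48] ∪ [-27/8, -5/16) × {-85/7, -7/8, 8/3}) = ([-27/8, -5/16) × {-7/8, 8/3}) ∪ ([-5, -7/9) × (-3/2, 1/48])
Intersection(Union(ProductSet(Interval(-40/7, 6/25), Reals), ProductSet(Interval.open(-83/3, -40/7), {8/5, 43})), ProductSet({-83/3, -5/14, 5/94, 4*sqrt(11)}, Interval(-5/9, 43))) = ProductSet({-5/14, 5/94}, Interval(-5/9, 43))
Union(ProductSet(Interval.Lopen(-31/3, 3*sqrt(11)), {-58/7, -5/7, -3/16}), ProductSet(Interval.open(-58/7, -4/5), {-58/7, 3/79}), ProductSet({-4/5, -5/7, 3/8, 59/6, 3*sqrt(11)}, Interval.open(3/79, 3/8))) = Union(ProductSet({-4/5, -5/7, 3/8, 59/6, 3*sqrt(11)}, Interval.open(3/79, 3/8)), ProductSet(Interval.Lopen(-31/3, 3*sqrt(11)), {-58/7, -5/7, -3/16}), ProductSet(Interval.open(-58/7, -4/5), {-58/7, 3/79}))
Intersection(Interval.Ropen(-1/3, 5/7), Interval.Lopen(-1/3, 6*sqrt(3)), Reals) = Interval.open(-1/3, 5/7)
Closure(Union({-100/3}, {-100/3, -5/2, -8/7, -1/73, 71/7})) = {-100/3, -5/2, -8/7, -1/73, 71/7}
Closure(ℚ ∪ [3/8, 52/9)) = ℚ ∪ (-∞, ∞)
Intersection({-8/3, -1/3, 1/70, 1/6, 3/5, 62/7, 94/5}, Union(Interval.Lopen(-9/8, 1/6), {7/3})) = {-1/3, 1/70, 1/6}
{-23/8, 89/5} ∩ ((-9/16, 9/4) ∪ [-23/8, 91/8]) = {-23/8}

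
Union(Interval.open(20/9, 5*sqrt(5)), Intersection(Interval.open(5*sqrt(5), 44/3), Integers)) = Union(Interval.open(20/9, 5*sqrt(5)), Range(12, 15, 1))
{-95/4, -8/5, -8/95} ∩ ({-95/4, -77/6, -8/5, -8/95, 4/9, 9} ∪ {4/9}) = {-95/4, -8/5, -8/95}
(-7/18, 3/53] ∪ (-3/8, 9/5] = (-7/18, 9/5]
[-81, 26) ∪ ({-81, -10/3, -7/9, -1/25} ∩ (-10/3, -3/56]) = [-81, 26)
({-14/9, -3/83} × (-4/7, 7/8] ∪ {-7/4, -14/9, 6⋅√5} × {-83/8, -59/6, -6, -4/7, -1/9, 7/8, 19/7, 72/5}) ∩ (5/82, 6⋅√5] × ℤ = {6⋅√5} × {-6}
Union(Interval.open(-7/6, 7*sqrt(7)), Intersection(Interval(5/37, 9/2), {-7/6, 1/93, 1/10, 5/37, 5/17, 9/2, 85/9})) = Interval.open(-7/6, 7*sqrt(7))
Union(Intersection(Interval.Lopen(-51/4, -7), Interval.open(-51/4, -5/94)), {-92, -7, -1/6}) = Union({-92, -1/6}, Interval.Lopen(-51/4, -7))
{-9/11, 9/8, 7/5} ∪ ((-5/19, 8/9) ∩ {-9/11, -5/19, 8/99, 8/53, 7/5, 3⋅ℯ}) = {-9/11, 8/99, 8/53, 9/8, 7/5}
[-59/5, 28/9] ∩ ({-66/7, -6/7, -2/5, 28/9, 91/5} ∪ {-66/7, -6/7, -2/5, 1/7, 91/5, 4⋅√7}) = {-66/7, -6/7, -2/5, 1/7, 28/9}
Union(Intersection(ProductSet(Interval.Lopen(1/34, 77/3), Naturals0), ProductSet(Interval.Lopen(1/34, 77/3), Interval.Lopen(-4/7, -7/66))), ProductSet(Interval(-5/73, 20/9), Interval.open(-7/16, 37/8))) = ProductSet(Interval(-5/73, 20/9), Interval.open(-7/16, 37/8))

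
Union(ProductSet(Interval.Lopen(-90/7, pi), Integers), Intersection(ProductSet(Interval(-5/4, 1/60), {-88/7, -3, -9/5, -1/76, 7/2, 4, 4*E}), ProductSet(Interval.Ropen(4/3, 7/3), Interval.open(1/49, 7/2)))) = ProductSet(Interval.Lopen(-90/7, pi), Integers)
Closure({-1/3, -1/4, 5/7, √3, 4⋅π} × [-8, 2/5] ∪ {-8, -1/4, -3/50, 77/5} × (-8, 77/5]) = ({-8, -1/4, -3/50, 77/5} × [-8, 77/5]) ∪ ({-1/3, -1/4, 5/7, √3, 4⋅π} × [-8, 2/5])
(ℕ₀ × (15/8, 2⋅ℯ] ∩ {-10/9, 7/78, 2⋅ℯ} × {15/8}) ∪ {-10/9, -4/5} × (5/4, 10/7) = {-10/9, -4/5} × (5/4, 10/7)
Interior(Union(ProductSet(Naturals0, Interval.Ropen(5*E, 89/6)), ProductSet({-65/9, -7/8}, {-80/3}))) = EmptySet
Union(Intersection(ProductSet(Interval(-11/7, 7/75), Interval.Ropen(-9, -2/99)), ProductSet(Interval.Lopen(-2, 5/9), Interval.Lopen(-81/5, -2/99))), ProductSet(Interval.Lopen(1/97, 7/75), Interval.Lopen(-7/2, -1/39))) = ProductSet(Interval(-11/7, 7/75), Interval.Ropen(-9, -2/99))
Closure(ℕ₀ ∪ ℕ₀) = ℕ₀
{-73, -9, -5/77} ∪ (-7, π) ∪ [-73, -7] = [-73, π)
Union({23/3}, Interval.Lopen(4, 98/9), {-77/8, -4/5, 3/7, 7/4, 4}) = Union({-77/8, -4/5, 3/7, 7/4}, Interval(4, 98/9))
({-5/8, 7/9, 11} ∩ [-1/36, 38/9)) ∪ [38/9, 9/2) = {7/9} ∪ [38/9, 9/2)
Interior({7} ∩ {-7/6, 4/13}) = ∅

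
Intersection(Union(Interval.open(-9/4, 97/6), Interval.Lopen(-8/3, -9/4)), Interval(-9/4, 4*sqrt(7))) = Interval(-9/4, 4*sqrt(7))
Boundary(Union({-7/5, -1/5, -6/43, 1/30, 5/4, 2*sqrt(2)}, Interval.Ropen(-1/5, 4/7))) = {-7/5, -1/5, 4/7, 5/4, 2*sqrt(2)}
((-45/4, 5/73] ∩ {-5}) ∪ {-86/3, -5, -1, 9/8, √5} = {-86/3, -5, -1, 9/8, √5}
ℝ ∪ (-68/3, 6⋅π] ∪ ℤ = (-∞, ∞)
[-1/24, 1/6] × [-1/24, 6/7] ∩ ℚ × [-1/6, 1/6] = (ℚ ∩ [-1/24, 1/6]) × [-1/24, 1/6]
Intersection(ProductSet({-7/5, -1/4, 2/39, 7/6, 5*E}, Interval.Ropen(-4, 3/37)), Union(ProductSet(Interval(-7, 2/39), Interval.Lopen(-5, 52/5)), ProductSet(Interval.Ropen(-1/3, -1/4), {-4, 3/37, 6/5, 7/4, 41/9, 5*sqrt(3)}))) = ProductSet({-7/5, -1/4, 2/39}, Interval.Ropen(-4, 3/37))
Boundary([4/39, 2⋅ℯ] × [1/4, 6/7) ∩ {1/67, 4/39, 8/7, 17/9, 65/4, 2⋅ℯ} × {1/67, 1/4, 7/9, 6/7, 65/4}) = {4/39, 8/7, 17/9, 2⋅ℯ} × {1/4, 7/9}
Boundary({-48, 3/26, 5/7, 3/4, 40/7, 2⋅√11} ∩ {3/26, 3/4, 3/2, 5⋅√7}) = {3/26, 3/4}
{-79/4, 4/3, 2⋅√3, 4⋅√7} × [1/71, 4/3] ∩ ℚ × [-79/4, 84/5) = {-79/4, 4/3} × [1/71, 4/3]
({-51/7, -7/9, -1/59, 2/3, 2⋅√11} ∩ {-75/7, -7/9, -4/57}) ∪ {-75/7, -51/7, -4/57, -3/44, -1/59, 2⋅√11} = {-75/7, -51/7, -7/9, -4/57, -3/44, -1/59, 2⋅√11}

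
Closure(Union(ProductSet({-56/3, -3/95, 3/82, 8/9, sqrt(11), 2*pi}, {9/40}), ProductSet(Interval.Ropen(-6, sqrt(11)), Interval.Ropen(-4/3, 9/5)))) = Union(ProductSet({-6, sqrt(11)}, Interval(-4/3, 9/5)), ProductSet({-56/3, -3/95, 3/82, 8/9, sqrt(11), 2*pi}, {9/40}), ProductSet(Interval(-6, sqrt(11)), {-4/3, 9/5}), ProductSet(Interval.Ropen(-6, sqrt(11)), Interval.Ropen(-4/3, 9/5)))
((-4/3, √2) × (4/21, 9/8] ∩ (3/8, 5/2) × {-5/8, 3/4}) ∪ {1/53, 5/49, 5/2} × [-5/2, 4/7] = ({1/53, 5/49, 5/2} × [-5/2, 4/7]) ∪ ((3/8, √2) × {3/4})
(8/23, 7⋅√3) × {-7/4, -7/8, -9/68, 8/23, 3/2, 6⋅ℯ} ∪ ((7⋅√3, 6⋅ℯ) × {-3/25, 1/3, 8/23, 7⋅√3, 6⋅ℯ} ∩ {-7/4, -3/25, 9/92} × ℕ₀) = (8/23, 7⋅√3) × {-7/4, -7/8, -9/68, 8/23, 3/2, 6⋅ℯ}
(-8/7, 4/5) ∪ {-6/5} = {-6/5} ∪ (-8/7, 4/5)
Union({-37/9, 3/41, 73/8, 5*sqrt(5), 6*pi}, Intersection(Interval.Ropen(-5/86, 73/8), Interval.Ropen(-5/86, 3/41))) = Union({-37/9, 73/8, 5*sqrt(5), 6*pi}, Interval(-5/86, 3/41))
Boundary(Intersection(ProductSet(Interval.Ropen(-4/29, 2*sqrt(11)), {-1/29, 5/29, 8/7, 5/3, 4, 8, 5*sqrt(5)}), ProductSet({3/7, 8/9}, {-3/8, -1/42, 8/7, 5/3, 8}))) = ProductSet({3/7, 8/9}, {8/7, 5/3, 8})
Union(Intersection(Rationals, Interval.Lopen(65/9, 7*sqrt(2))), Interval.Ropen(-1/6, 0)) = Union(Intersection(Interval.Lopen(65/9, 7*sqrt(2)), Rationals), Interval.Ropen(-1/6, 0))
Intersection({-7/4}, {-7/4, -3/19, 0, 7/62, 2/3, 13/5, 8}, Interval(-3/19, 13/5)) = EmptySet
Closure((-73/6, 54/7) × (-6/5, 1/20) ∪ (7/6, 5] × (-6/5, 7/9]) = ([-73/6, 54/7] × {-6/5}) ∪ ({-73/6, 54/7} × [-6/5, 1/20]) ∪ ([7/6, 5] × {-6/5, 7/9}) ∪ ((-73/6, 54/7) × (-6/5, 1/20)) ∪ ((7/6, 5] × (-6/5, 7/9]) ∪ ({7/6, 5} × ({-6/5} ∪ [1/20, 7/9])) ∪ (([-73/6, 7/6] ∪ [5, 54/7]) × {-6/5, 1/20})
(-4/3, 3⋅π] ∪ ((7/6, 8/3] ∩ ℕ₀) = (-4/3, 3⋅π] ∪ {2}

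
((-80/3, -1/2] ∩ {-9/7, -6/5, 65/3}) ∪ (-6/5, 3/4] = {-9/7} ∪ [-6/5, 3/4]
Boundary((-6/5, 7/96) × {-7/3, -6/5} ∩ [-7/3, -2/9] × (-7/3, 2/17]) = [-6/5, -2/9] × {-6/5}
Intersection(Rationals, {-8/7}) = {-8/7}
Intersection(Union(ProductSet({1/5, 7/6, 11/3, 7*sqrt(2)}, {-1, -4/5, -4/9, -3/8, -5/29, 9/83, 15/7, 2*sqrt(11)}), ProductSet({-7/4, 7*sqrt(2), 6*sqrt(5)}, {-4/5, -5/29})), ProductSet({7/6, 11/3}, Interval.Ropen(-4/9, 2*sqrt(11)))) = ProductSet({7/6, 11/3}, {-4/9, -3/8, -5/29, 9/83, 15/7})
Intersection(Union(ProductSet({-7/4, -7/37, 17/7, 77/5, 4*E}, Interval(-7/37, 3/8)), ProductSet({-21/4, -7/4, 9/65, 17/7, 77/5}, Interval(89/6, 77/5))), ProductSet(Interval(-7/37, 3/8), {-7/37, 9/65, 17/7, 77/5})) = Union(ProductSet({-7/37}, {-7/37, 9/65}), ProductSet({9/65}, {77/5}))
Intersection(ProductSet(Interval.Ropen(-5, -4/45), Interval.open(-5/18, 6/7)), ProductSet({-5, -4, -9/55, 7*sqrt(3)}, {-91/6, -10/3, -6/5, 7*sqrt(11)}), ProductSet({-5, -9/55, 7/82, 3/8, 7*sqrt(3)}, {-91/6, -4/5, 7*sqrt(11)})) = EmptySet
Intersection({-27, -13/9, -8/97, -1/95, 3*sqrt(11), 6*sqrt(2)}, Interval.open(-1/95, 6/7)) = EmptySet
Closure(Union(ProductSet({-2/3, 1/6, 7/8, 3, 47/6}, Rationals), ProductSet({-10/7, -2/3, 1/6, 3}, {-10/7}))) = Union(ProductSet({-10/7, -2/3, 1/6, 3}, {-10/7}), ProductSet({-2/3, 1/6, 7/8, 3, 47/6}, Reals))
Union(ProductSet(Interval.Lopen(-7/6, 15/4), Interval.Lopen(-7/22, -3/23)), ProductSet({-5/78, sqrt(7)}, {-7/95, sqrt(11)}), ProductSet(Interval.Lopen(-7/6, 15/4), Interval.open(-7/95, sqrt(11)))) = Union(ProductSet({-5/78, sqrt(7)}, {-7/95, sqrt(11)}), ProductSet(Interval.Lopen(-7/6, 15/4), Union(Interval.Lopen(-7/22, -3/23), Interval.open(-7/95, sqrt(11)))))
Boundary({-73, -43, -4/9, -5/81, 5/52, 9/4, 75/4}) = {-73, -43, -4/9, -5/81, 5/52, 9/4, 75/4}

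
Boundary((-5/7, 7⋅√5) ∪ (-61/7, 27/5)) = {-61/7, 7⋅√5}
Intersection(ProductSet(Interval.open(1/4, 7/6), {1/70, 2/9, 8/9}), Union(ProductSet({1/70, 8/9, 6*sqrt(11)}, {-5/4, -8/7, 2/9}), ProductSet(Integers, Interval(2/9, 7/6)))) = Union(ProductSet({8/9}, {2/9}), ProductSet(Range(1, 2, 1), {2/9, 8/9}))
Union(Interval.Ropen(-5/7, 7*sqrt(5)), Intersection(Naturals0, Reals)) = Union(Interval.Ropen(-5/7, 7*sqrt(5)), Naturals0)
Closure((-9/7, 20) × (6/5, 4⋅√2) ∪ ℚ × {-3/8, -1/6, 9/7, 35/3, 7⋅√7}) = (ℝ × {-3/8, -1/6, 35/3, 7⋅√7}) ∪ ({-9/7, 20} × [6/5, 4⋅√2]) ∪ ([-9/7, 20] × {6/5, 4⋅√2}) ∪ ((-9/7, 20) × (6/5, 4⋅√2)) ∪ ((ℚ ∪ (-∞, -9/7] ∪ [20, ∞)) × {-3/8, -1/6, 9/7, 35/3, 7⋅√7})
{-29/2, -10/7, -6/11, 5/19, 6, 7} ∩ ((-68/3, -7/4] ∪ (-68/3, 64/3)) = {-29/2, -10/7, -6/11, 5/19, 6, 7}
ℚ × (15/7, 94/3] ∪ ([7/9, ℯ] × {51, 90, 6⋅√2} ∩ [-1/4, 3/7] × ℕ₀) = ℚ × (15/7, 94/3]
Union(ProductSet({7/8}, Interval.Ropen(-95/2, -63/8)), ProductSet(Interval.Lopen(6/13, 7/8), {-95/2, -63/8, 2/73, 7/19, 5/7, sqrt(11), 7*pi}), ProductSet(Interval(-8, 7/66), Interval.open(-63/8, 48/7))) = Union(ProductSet({7/8}, Interval.Ropen(-95/2, -63/8)), ProductSet(Interval(-8, 7/66), Interval.open(-63/8, 48/7)), ProductSet(Interval.Lopen(6/13, 7/8), {-95/2, -63/8, 2/73, 7/19, 5/7, sqrt(11), 7*pi}))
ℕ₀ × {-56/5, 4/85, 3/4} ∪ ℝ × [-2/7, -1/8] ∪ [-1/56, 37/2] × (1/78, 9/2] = (ℕ₀ × {-56/5, 4/85, 3/4}) ∪ (ℝ × [-2/7, -1/8]) ∪ ([-1/56, 37/2] × (1/78, 9/2])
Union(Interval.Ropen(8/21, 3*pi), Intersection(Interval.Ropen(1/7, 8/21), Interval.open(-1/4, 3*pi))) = Interval.Ropen(1/7, 3*pi)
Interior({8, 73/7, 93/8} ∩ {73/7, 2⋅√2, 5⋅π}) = ∅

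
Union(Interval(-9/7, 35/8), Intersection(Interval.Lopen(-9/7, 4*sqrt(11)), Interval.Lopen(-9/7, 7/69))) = Interval(-9/7, 35/8)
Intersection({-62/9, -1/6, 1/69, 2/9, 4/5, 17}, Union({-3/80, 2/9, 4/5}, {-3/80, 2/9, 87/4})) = {2/9, 4/5}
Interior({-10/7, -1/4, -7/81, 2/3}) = ∅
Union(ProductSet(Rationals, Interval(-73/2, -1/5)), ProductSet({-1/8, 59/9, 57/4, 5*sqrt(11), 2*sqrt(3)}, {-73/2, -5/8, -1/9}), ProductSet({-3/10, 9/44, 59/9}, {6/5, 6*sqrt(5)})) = Union(ProductSet({-3/10, 9/44, 59/9}, {6/5, 6*sqrt(5)}), ProductSet({-1/8, 59/9, 57/4, 5*sqrt(11), 2*sqrt(3)}, {-73/2, -5/8, -1/9}), ProductSet(Rationals, Interval(-73/2, -1/5)))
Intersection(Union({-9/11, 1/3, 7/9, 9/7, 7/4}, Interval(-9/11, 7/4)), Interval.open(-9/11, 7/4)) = Interval.open(-9/11, 7/4)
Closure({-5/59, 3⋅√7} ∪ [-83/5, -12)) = [-83/5, -12] ∪ {-5/59, 3⋅√7}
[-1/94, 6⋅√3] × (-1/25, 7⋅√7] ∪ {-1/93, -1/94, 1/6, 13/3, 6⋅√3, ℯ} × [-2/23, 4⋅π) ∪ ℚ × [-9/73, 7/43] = (ℚ × [-9/73, 7/43]) ∪ ({-1/93, -1/94, 1/6, 13/3, 6⋅√3, ℯ} × [-2/23, 4⋅π)) ∪ ([-1/94, 6⋅√3] × (-1/25, 7⋅√7])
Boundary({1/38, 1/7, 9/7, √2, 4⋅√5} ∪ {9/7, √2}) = {1/38, 1/7, 9/7, √2, 4⋅√5}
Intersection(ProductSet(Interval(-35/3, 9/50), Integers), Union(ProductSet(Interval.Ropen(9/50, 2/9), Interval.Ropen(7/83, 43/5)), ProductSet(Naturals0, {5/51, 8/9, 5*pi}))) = ProductSet({9/50}, Range(1, 9, 1))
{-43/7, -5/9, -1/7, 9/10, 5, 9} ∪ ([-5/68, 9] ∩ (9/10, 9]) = {-43/7, -5/9, -1/7} ∪ [9/10, 9]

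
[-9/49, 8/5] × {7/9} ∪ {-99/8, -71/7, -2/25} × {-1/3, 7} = ({-99/8, -71/7, -2/25} × {-1/3, 7}) ∪ ([-9/49, 8/5] × {7/9})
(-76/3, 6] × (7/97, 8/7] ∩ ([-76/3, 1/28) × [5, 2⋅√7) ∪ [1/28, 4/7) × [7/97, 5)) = [1/28, 4/7) × (7/97, 8/7]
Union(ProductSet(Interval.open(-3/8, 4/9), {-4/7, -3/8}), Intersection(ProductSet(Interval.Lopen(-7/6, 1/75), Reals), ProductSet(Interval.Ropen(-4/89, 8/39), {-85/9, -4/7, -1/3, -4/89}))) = Union(ProductSet(Interval.open(-3/8, 4/9), {-4/7, -3/8}), ProductSet(Interval(-4/89, 1/75), {-85/9, -4/7, -1/3, -4/89}))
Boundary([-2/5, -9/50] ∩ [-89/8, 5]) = {-2/5, -9/50}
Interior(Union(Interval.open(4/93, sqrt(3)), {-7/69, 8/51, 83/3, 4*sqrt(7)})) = Interval.open(4/93, sqrt(3))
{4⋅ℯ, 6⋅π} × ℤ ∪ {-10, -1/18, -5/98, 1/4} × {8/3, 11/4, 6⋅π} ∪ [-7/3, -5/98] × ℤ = ({-10, -1/18, -5/98, 1/4} × {8/3, 11/4, 6⋅π}) ∪ (([-7/3, -5/98] ∪ {4⋅ℯ, 6⋅π}) × ℤ)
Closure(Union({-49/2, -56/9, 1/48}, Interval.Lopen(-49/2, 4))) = Interval(-49/2, 4)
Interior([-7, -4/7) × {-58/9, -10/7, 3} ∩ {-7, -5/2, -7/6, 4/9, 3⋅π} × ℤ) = ∅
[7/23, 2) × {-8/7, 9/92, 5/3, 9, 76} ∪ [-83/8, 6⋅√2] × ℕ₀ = ([-83/8, 6⋅√2] × ℕ₀) ∪ ([7/23, 2) × {-8/7, 9/92, 5/3, 9, 76})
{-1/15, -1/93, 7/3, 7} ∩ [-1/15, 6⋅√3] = {-1/15, -1/93, 7/3, 7}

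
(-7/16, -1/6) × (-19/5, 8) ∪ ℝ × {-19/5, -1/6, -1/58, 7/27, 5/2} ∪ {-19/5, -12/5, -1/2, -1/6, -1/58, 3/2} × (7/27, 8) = (ℝ × {-19/5, -1/6, -1/58, 7/27, 5/2}) ∪ ((-7/16, -1/6) × (-19/5, 8)) ∪ ({-19/5, -12/5, -1/2, -1/6, -1/58, 3/2} × (7/27, 8))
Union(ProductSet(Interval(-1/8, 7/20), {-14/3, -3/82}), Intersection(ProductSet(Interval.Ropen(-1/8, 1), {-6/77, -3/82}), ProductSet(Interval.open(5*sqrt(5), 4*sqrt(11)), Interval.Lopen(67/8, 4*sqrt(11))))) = ProductSet(Interval(-1/8, 7/20), {-14/3, -3/82})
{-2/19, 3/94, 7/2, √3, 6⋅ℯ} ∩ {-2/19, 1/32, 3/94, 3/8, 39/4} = {-2/19, 3/94}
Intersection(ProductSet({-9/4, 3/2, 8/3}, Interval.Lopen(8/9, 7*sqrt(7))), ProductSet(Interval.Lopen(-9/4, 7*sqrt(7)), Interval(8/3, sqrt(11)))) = ProductSet({3/2, 8/3}, Interval(8/3, sqrt(11)))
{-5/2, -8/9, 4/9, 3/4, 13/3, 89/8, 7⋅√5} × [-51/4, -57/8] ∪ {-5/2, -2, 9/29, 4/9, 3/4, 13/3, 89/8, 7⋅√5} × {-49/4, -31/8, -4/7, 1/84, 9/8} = ({-5/2, -8/9, 4/9, 3/4, 13/3, 89/8, 7⋅√5} × [-51/4, -57/8]) ∪ ({-5/2, -2, 9/29, 4/9, 3/4, 13/3, 89/8, 7⋅√5} × {-49/4, -31/8, -4/7, 1/84, 9/8})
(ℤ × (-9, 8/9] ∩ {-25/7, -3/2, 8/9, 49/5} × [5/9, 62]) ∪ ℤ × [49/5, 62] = ℤ × [49/5, 62]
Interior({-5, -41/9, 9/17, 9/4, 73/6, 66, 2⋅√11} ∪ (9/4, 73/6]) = (9/4, 73/6)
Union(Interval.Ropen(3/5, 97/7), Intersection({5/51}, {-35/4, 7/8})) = Interval.Ropen(3/5, 97/7)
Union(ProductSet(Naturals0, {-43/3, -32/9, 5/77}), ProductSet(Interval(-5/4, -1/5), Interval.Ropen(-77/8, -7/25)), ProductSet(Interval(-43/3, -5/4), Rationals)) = Union(ProductSet(Interval(-43/3, -5/4), Rationals), ProductSet(Interval(-5/4, -1/5), Interval.Ropen(-77/8, -7/25)), ProductSet(Naturals0, {-43/3, -32/9, 5/77}))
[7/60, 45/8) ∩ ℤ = {1, 2, …, 5}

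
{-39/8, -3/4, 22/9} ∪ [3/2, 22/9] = {-39/8, -3/4} ∪ [3/2, 22/9]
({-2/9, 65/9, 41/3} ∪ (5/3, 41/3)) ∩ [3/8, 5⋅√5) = (5/3, 5⋅√5)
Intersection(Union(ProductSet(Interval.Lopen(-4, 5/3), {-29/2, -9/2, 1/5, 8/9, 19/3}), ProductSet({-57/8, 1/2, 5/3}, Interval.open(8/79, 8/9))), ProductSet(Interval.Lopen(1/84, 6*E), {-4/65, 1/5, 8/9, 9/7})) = ProductSet(Interval.Lopen(1/84, 5/3), {1/5, 8/9})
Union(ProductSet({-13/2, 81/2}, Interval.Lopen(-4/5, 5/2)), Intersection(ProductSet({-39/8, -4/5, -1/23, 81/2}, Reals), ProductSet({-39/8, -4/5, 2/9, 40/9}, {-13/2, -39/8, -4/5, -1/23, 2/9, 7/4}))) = Union(ProductSet({-13/2, 81/2}, Interval.Lopen(-4/5, 5/2)), ProductSet({-39/8, -4/5}, {-13/2, -39/8, -4/5, -1/23, 2/9, 7/4}))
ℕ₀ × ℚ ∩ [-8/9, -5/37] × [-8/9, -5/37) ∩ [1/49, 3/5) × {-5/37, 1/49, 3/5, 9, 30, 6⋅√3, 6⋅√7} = ∅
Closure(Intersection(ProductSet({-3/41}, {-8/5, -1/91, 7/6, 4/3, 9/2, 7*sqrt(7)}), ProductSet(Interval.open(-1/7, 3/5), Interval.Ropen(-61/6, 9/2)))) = ProductSet({-3/41}, {-8/5, -1/91, 7/6, 4/3})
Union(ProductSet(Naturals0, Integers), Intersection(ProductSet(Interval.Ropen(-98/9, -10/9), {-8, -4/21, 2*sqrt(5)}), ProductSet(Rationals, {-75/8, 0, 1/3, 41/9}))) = ProductSet(Naturals0, Integers)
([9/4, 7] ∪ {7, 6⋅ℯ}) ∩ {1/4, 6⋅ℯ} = {6⋅ℯ}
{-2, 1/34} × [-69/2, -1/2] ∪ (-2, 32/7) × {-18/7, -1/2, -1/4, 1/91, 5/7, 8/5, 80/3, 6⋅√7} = ({-2, 1/34} × [-69/2, -1/2]) ∪ ((-2, 32/7) × {-18/7, -1/2, -1/4, 1/91, 5/7, 8/5, 80/3, 6⋅√7})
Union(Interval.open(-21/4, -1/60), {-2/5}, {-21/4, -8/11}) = Interval.Ropen(-21/4, -1/60)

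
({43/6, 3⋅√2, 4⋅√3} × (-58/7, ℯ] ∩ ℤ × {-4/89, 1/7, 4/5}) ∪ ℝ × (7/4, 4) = ℝ × (7/4, 4)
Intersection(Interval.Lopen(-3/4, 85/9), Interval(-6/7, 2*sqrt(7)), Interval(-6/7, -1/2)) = Interval.Lopen(-3/4, -1/2)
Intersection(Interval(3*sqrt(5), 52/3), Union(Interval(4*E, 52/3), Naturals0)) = Union(Interval(4*E, 52/3), Range(7, 18, 1))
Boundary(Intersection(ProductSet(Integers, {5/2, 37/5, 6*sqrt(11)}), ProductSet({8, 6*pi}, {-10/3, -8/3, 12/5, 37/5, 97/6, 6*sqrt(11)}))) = ProductSet({8}, {37/5, 6*sqrt(11)})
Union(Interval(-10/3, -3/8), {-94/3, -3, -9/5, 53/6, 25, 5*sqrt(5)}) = Union({-94/3, 53/6, 25, 5*sqrt(5)}, Interval(-10/3, -3/8))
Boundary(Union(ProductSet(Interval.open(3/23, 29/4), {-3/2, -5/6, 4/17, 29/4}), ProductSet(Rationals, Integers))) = Union(ProductSet(Interval(3/23, 29/4), {-3/2, -5/6, 4/17, 29/4}), ProductSet(Reals, Integers))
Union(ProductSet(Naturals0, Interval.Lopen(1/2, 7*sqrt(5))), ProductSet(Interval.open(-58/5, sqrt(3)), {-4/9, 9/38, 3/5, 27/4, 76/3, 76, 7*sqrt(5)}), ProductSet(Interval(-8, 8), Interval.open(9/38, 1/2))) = Union(ProductSet(Interval.open(-58/5, sqrt(3)), {-4/9, 9/38, 3/5, 27/4, 76/3, 76, 7*sqrt(5)}), ProductSet(Interval(-8, 8), Interval.open(9/38, 1/2)), ProductSet(Naturals0, Interval.Lopen(1/2, 7*sqrt(5))))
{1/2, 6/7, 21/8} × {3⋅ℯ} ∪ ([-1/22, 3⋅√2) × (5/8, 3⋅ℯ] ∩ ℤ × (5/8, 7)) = ({1/2, 6/7, 21/8} × {3⋅ℯ}) ∪ ({0, 1, …, 4} × (5/8, 7))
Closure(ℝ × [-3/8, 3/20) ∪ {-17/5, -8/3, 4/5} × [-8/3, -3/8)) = (ℝ × [-3/8, 3/20]) ∪ ({-17/5, -8/3, 4/5} × [-8/3, -3/8])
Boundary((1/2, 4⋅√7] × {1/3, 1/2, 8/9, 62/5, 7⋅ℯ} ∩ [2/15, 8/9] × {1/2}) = [1/2, 8/9] × {1/2}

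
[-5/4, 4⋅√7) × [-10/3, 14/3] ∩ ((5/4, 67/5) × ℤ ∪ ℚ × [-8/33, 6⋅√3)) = ((5/4, 4⋅√7) × {-3, -2, …, 4}) ∪ ((ℚ ∩ [-5/4, 4⋅√7)) × [-8/33, 14/3])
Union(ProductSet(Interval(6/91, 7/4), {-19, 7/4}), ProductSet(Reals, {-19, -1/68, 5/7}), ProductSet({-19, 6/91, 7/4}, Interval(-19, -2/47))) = Union(ProductSet({-19, 6/91, 7/4}, Interval(-19, -2/47)), ProductSet(Interval(6/91, 7/4), {-19, 7/4}), ProductSet(Reals, {-19, -1/68, 5/7}))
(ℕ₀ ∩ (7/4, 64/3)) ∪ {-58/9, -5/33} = {-58/9, -5/33} ∪ {2, 3, …, 21}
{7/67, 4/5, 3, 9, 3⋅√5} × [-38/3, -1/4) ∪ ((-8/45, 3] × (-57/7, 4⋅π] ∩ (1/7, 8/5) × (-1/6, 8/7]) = ((1/7, 8/5) × (-1/6, 8/7]) ∪ ({7/67, 4/5, 3, 9, 3⋅√5} × [-38/3, -1/4))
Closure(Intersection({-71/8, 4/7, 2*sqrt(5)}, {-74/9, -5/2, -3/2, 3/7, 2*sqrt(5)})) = {2*sqrt(5)}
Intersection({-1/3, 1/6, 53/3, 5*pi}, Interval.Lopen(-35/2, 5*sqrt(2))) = {-1/3, 1/6}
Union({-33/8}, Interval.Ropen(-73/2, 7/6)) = Interval.Ropen(-73/2, 7/6)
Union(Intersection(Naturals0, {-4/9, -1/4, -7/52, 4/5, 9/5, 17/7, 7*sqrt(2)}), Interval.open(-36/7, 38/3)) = Interval.open(-36/7, 38/3)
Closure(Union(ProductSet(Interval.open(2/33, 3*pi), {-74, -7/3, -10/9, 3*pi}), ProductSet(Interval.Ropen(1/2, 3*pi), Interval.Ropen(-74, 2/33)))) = Union(ProductSet({1/2, 3*pi}, Interval(-74, 2/33)), ProductSet(Interval(2/33, 3*pi), {-74, -7/3, -10/9, 3*pi}), ProductSet(Interval(1/2, 3*pi), {-74, 2/33}), ProductSet(Interval.Ropen(1/2, 3*pi), Interval.Ropen(-74, 2/33)))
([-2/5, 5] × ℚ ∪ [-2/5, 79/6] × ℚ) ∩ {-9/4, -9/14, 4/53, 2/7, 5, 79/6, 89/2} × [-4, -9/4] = {4/53, 2/7, 5, 79/6} × (ℚ ∩ [-4, -9/4])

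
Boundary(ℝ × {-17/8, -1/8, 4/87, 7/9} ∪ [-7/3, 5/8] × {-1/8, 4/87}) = ℝ × {-17/8, -1/8, 4/87, 7/9}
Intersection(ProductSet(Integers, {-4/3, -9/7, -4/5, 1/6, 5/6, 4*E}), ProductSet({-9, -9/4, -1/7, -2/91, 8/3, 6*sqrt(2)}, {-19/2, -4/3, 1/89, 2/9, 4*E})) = ProductSet({-9}, {-4/3, 4*E})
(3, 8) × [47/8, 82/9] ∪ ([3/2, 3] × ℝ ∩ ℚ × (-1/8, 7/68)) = ((3, 8) × [47/8, 82/9]) ∪ ((ℚ ∩ [3/2, 3]) × (-1/8, 7/68))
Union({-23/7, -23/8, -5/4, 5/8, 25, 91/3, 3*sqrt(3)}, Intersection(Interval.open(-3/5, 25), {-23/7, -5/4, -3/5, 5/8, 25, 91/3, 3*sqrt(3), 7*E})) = {-23/7, -23/8, -5/4, 5/8, 25, 91/3, 3*sqrt(3), 7*E}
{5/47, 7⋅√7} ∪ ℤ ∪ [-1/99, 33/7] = ℤ ∪ [-1/99, 33/7] ∪ {7⋅√7}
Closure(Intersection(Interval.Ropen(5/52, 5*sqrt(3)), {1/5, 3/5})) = {1/5, 3/5}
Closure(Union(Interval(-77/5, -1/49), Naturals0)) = Union(Complement(Naturals0, Interval.open(-77/5, -1/49)), Interval(-77/5, -1/49), Naturals0)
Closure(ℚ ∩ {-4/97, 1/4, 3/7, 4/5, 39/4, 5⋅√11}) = {-4/97, 1/4, 3/7, 4/5, 39/4}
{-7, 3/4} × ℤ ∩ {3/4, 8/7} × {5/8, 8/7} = ∅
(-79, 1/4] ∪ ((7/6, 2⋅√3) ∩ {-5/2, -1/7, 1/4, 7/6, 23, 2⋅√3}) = (-79, 1/4]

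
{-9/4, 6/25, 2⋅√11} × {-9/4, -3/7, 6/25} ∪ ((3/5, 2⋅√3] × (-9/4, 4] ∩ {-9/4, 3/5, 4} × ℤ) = {-9/4, 6/25, 2⋅√11} × {-9/4, -3/7, 6/25}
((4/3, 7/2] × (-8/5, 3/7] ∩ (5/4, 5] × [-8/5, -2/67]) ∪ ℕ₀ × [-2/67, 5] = (ℕ₀ × [-2/67, 5]) ∪ ((4/3, 7/2] × (-8/5, -2/67])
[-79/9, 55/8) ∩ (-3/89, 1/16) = (-3/89, 1/16)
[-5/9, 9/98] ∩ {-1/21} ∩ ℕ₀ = ∅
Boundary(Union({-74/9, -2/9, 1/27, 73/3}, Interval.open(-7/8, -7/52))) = {-74/9, -7/8, -7/52, 1/27, 73/3}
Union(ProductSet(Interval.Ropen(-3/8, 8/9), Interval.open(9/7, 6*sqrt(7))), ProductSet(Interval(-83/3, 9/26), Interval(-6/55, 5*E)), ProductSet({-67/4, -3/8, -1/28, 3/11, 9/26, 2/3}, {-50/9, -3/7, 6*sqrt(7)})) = Union(ProductSet({-67/4, -3/8, -1/28, 3/11, 9/26, 2/3}, {-50/9, -3/7, 6*sqrt(7)}), ProductSet(Interval(-83/3, 9/26), Interval(-6/55, 5*E)), ProductSet(Interval.Ropen(-3/8, 8/9), Interval.open(9/7, 6*sqrt(7))))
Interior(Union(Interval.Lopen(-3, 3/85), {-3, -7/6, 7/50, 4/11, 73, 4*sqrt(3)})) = Interval.open(-3, 3/85)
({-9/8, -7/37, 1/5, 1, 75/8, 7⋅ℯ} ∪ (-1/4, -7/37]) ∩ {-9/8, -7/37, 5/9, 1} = {-9/8, -7/37, 1}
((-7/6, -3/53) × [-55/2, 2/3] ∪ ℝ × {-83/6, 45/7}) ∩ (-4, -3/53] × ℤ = (-7/6, -3/53) × {-27, -26, …, 0}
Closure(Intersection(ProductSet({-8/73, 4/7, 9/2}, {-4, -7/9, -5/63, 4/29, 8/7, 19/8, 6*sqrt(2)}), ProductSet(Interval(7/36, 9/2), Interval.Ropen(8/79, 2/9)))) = ProductSet({4/7, 9/2}, {4/29})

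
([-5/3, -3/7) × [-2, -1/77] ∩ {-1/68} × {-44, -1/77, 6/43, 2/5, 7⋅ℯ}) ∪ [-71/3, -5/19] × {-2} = [-71/3, -5/19] × {-2}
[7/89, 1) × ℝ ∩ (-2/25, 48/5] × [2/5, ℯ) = [7/89, 1) × [2/5, ℯ)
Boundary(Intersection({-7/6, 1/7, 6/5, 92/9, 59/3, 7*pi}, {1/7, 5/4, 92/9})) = {1/7, 92/9}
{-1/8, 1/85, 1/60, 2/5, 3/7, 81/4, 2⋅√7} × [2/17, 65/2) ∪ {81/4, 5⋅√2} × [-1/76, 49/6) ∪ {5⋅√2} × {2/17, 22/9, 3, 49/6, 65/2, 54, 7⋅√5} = ({81/4, 5⋅√2} × [-1/76, 49/6)) ∪ ({-1/8, 1/85, 1/60, 2/5, 3/7, 81/4, 2⋅√7} × [2/17, 65/2)) ∪ ({5⋅√2} × {2/17, 22/9, 3, 49/6, 65/2, 54, 7⋅√5})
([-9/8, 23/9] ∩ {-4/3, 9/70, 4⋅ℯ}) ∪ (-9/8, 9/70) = (-9/8, 9/70]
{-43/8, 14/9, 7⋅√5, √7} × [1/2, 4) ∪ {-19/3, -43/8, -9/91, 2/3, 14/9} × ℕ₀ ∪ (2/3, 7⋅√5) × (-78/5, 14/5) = ({-19/3, -43/8, -9/91, 2/3, 14/9} × ℕ₀) ∪ ((2/3, 7⋅√5) × (-78/5, 14/5)) ∪ ({-43/8, 14/9, 7⋅√5, √7} × [1/2, 4))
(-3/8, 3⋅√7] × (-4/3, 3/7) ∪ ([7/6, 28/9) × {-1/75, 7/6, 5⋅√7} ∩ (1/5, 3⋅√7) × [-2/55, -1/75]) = (-3/8, 3⋅√7] × (-4/3, 3/7)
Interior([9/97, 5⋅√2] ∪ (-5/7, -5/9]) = (-5/7, -5/9) ∪ (9/97, 5⋅√2)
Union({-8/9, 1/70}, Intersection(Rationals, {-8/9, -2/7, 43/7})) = {-8/9, -2/7, 1/70, 43/7}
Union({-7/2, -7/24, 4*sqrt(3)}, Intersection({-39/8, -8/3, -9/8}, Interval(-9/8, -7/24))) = {-7/2, -9/8, -7/24, 4*sqrt(3)}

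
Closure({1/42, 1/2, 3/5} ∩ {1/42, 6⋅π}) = {1/42}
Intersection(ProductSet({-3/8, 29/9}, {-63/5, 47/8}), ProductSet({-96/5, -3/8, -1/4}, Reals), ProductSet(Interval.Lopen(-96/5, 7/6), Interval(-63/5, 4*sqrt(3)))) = ProductSet({-3/8}, {-63/5, 47/8})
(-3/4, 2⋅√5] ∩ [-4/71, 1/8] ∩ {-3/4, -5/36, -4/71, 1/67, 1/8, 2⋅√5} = {-4/71, 1/67, 1/8}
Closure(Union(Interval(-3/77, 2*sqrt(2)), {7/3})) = Interval(-3/77, 2*sqrt(2))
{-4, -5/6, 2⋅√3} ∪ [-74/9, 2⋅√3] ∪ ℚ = ℚ ∪ [-74/9, 2⋅√3]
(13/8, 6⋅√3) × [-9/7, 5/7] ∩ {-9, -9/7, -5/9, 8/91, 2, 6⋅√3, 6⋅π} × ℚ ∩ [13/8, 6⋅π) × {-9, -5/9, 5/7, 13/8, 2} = {2} × {-5/9, 5/7}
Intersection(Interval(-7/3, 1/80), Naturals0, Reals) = Range(0, 1, 1)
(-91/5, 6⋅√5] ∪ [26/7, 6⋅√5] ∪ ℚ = ℚ ∪ [-91/5, 6⋅√5]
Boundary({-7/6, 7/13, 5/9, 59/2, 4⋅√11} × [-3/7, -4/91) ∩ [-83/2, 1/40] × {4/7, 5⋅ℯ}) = ∅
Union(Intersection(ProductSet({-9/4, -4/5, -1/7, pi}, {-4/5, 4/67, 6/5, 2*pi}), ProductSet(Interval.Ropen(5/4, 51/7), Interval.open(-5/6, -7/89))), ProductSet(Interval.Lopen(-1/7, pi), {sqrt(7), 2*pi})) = Union(ProductSet({pi}, {-4/5}), ProductSet(Interval.Lopen(-1/7, pi), {sqrt(7), 2*pi}))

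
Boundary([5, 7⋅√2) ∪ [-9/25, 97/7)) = {-9/25, 97/7}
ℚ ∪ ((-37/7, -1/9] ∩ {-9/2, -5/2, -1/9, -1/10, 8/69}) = ℚ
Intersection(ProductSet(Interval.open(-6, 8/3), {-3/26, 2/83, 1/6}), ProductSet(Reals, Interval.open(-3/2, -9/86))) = ProductSet(Interval.open(-6, 8/3), {-3/26})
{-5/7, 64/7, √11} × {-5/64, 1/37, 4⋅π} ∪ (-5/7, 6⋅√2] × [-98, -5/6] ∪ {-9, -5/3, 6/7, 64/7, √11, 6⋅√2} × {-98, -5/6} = ({-5/7, 64/7, √11} × {-5/64, 1/37, 4⋅π}) ∪ ((-5/7, 6⋅√2] × [-98, -5/6]) ∪ ({-9, -5/3, 6/7, 64/7, √11, 6⋅√2} × {-98, -5/6})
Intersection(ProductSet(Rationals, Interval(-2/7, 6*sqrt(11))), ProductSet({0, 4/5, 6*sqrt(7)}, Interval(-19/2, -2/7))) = ProductSet({0, 4/5}, {-2/7})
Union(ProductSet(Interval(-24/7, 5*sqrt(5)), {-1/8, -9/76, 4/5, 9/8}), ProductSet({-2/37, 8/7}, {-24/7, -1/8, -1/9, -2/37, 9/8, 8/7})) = Union(ProductSet({-2/37, 8/7}, {-24/7, -1/8, -1/9, -2/37, 9/8, 8/7}), ProductSet(Interval(-24/7, 5*sqrt(5)), {-1/8, -9/76, 4/5, 9/8}))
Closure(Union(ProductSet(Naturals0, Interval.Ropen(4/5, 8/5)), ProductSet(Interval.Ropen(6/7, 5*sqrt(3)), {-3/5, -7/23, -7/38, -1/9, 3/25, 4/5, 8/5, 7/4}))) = Union(ProductSet(Interval(6/7, 5*sqrt(3)), {-3/5, -7/23, -7/38, -1/9, 3/25, 4/5, 8/5, 7/4}), ProductSet(Naturals0, Interval(4/5, 8/5)))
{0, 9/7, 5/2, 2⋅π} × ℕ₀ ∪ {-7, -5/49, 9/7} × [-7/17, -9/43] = ({0, 9/7, 5/2, 2⋅π} × ℕ₀) ∪ ({-7, -5/49, 9/7} × [-7/17, -9/43])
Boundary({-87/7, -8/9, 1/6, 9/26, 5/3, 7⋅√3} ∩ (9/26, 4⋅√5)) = {5/3}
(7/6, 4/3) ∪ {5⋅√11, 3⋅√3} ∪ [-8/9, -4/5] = [-8/9, -4/5] ∪ (7/6, 4/3) ∪ {5⋅√11, 3⋅√3}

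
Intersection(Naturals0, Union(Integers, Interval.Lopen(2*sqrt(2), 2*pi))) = Union(Naturals0, Range(3, 7, 1))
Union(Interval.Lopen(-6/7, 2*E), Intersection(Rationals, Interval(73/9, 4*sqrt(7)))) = Union(Intersection(Interval(73/9, 4*sqrt(7)), Rationals), Interval.Lopen(-6/7, 2*E))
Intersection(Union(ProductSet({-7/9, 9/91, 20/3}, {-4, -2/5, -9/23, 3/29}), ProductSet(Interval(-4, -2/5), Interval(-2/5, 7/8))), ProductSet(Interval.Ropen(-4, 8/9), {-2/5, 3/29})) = ProductSet(Union({9/91}, Interval(-4, -2/5)), {-2/5, 3/29})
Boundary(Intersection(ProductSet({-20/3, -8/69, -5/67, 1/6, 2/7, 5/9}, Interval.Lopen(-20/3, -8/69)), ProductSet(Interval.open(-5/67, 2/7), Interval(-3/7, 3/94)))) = ProductSet({1/6}, Interval(-3/7, -8/69))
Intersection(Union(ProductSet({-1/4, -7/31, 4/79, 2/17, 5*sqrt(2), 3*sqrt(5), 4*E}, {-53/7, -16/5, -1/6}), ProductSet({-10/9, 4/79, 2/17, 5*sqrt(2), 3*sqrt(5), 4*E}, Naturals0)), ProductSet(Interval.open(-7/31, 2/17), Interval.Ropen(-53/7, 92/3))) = ProductSet({4/79}, Union({-53/7, -16/5, -1/6}, Range(0, 31, 1)))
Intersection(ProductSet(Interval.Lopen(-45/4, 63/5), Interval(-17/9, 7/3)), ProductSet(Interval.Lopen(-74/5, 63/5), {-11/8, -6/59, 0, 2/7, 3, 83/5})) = ProductSet(Interval.Lopen(-45/4, 63/5), {-11/8, -6/59, 0, 2/7})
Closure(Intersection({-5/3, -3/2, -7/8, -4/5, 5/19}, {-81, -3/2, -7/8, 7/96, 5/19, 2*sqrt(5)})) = {-3/2, -7/8, 5/19}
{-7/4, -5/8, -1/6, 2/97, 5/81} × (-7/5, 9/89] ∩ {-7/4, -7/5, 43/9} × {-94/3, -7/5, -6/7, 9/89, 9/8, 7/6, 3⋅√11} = {-7/4} × {-6/7, 9/89}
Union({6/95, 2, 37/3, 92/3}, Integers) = Union({6/95, 37/3, 92/3}, Integers)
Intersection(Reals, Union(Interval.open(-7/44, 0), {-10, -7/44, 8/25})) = Union({-10, 8/25}, Interval.Ropen(-7/44, 0))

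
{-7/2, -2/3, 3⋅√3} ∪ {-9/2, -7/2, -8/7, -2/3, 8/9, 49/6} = {-9/2, -7/2, -8/7, -2/3, 8/9, 49/6, 3⋅√3}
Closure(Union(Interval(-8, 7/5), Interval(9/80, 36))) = Interval(-8, 36)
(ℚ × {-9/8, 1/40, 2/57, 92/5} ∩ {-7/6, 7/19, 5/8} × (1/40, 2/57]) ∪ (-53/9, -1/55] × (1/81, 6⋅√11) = ({-7/6, 7/19, 5/8} × {2/57}) ∪ ((-53/9, -1/55] × (1/81, 6⋅√11))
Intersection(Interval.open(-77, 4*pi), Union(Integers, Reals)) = Interval.open(-77, 4*pi)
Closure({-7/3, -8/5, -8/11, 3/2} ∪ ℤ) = ℤ ∪ {-7/3, -8/5, -8/11, 3/2}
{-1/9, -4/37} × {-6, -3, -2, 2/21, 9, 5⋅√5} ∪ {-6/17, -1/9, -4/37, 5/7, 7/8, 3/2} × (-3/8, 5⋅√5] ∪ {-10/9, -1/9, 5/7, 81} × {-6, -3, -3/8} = ({-10/9, -1/9, 5/7, 81} × {-6, -3, -3/8}) ∪ ({-1/9, -4/37} × {-6, -3, -2, 2/21, 9, 5⋅√5}) ∪ ({-6/17, -1/9, -4/37, 5/7, 7/8, 3/2} × (-3/8, 5⋅√5])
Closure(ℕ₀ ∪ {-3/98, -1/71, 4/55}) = {-3/98, -1/71, 4/55} ∪ ℕ₀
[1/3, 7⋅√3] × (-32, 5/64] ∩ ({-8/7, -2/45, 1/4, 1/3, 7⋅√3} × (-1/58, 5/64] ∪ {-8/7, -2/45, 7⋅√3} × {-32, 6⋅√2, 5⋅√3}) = {1/3, 7⋅√3} × (-1/58, 5/64]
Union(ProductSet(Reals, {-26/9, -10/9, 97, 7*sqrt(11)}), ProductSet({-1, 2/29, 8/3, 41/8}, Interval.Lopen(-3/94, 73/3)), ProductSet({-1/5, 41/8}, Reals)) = Union(ProductSet({-1/5, 41/8}, Reals), ProductSet({-1, 2/29, 8/3, 41/8}, Interval.Lopen(-3/94, 73/3)), ProductSet(Reals, {-26/9, -10/9, 97, 7*sqrt(11)}))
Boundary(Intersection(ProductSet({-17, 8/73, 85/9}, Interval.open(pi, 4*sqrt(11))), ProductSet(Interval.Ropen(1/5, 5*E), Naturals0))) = ProductSet({85/9}, Range(4, 14, 1))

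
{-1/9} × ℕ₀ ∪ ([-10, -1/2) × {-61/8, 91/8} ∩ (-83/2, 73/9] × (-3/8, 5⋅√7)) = ({-1/9} × ℕ₀) ∪ ([-10, -1/2) × {91/8})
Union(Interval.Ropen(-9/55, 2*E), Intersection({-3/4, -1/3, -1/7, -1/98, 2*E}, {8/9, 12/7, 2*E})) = Interval(-9/55, 2*E)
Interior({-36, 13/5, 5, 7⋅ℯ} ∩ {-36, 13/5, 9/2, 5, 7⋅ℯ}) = ∅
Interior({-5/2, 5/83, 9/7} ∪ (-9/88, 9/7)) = (-9/88, 9/7)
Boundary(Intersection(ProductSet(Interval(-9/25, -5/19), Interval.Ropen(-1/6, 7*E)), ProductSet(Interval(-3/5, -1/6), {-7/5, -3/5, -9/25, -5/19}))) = EmptySet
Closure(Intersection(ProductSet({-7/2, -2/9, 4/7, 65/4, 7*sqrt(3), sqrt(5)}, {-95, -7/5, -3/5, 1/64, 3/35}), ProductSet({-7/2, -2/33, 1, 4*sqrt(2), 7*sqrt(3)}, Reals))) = ProductSet({-7/2, 7*sqrt(3)}, {-95, -7/5, -3/5, 1/64, 3/35})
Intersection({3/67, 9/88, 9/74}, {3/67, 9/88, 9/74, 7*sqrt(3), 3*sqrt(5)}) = {3/67, 9/88, 9/74}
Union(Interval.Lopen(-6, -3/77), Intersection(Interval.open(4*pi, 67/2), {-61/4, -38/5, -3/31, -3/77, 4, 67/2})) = Interval.Lopen(-6, -3/77)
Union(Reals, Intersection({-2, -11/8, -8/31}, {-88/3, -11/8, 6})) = Reals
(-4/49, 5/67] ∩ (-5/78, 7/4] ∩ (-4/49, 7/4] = (-5/78, 5/67]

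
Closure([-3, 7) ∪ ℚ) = ℚ ∪ (-∞, ∞)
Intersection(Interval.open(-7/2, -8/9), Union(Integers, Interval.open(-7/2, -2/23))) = Union(Interval.open(-7/2, -8/9), Range(-3, 0, 1))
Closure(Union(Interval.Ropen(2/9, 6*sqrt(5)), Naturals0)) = Union(Complement(Naturals0, Interval.open(2/9, 6*sqrt(5))), Interval(2/9, 6*sqrt(5)), Naturals0)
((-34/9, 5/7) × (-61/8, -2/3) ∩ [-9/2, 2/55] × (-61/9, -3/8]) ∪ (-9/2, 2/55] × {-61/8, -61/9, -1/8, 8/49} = ((-9/2, 2/55] × {-61/8, -61/9, -1/8, 8/49}) ∪ ((-34/9, 2/55] × (-61/9, -2/3))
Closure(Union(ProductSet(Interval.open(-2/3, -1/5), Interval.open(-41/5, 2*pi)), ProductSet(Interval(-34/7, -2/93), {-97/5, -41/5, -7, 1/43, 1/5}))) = Union(ProductSet({-2/3, -1/5}, Interval(-41/5, 2*pi)), ProductSet(Interval(-34/7, -2/93), {-97/5, -41/5, -7, 1/43, 1/5}), ProductSet(Interval(-2/3, -1/5), {-41/5, 2*pi}), ProductSet(Interval.open(-2/3, -1/5), Interval.open(-41/5, 2*pi)))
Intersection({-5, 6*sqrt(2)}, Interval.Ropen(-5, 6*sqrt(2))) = {-5}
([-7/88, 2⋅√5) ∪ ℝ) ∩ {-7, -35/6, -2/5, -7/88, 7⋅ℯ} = {-7, -35/6, -2/5, -7/88, 7⋅ℯ}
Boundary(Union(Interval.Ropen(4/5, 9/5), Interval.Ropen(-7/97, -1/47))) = {-7/97, -1/47, 4/5, 9/5}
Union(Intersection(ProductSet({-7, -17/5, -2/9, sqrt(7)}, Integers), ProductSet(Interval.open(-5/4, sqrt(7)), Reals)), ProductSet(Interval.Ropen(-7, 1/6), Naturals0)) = Union(ProductSet({-2/9}, Integers), ProductSet(Interval.Ropen(-7, 1/6), Naturals0))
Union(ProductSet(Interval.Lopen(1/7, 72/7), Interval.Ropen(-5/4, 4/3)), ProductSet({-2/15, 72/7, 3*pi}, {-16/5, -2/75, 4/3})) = Union(ProductSet({-2/15, 72/7, 3*pi}, {-16/5, -2/75, 4/3}), ProductSet(Interval.Lopen(1/7, 72/7), Interval.Ropen(-5/4, 4/3)))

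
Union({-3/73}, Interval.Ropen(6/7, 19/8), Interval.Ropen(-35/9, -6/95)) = Union({-3/73}, Interval.Ropen(-35/9, -6/95), Interval.Ropen(6/7, 19/8))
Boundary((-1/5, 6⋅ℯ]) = {-1/5, 6⋅ℯ}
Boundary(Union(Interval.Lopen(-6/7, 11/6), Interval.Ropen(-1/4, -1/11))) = {-6/7, 11/6}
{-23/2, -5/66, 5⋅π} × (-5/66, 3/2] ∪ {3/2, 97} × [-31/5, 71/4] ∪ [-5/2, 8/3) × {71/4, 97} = ({3/2, 97} × [-31/5, 71/4]) ∪ ([-5/2, 8/3) × {71/4, 97}) ∪ ({-23/2, -5/66, 5⋅π} × (-5/66, 3/2])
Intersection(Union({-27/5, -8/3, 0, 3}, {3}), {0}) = {0}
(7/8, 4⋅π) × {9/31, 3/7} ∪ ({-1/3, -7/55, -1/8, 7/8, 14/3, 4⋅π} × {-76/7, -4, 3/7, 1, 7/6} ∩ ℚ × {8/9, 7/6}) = ({-1/3, -7/55, -1/8, 7/8, 14/3} × {7/6}) ∪ ((7/8, 4⋅π) × {9/31, 3/7})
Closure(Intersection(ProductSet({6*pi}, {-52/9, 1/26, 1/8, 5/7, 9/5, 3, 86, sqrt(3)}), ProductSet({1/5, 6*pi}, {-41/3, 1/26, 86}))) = ProductSet({6*pi}, {1/26, 86})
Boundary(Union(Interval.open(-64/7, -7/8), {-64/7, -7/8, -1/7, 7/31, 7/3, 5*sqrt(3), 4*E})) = {-64/7, -7/8, -1/7, 7/31, 7/3, 5*sqrt(3), 4*E}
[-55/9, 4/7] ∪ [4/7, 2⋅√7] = [-55/9, 2⋅√7]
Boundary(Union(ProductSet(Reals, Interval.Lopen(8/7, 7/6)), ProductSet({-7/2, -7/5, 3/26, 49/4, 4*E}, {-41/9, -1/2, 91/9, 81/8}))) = Union(ProductSet({-7/2, -7/5, 3/26, 49/4, 4*E}, {-41/9, -1/2, 91/9, 81/8}), ProductSet(Reals, {8/7, 7/6}))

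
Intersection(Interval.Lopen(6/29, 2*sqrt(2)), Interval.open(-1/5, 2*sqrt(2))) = Interval.open(6/29, 2*sqrt(2))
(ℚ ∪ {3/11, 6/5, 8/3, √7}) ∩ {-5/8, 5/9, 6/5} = {-5/8, 5/9, 6/5}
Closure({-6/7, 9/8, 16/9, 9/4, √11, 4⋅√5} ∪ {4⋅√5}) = {-6/7, 9/8, 16/9, 9/4, √11, 4⋅√5}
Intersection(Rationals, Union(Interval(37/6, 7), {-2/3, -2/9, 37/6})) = Union({-2/3, -2/9}, Intersection(Interval(37/6, 7), Rationals))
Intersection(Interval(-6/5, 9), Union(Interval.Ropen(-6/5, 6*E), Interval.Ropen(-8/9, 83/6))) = Interval(-6/5, 9)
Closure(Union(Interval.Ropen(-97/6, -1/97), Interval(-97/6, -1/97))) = Interval(-97/6, -1/97)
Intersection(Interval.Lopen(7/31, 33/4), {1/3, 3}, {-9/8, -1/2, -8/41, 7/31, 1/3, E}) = {1/3}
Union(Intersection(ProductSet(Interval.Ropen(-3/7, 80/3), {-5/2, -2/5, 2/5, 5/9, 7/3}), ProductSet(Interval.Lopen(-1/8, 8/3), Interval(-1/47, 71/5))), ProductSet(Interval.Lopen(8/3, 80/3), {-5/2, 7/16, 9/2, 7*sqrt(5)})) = Union(ProductSet(Interval.Lopen(-1/8, 8/3), {2/5, 5/9, 7/3}), ProductSet(Interval.Lopen(8/3, 80/3), {-5/2, 7/16, 9/2, 7*sqrt(5)}))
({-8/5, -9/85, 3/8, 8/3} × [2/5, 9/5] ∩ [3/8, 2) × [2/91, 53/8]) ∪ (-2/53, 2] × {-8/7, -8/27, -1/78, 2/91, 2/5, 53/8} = ({3/8} × [2/5, 9/5]) ∪ ((-2/53, 2] × {-8/7, -8/27, -1/78, 2/91, 2/5, 53/8})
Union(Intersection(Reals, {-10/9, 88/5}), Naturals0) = Union({-10/9, 88/5}, Naturals0)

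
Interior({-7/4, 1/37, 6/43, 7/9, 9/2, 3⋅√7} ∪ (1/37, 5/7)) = (1/37, 5/7)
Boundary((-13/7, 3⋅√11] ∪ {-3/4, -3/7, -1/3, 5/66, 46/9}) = {-13/7, 3⋅√11}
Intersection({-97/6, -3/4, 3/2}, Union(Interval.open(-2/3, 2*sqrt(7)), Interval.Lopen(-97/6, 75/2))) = {-3/4, 3/2}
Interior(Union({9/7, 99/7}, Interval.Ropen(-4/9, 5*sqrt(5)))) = Interval.open(-4/9, 5*sqrt(5))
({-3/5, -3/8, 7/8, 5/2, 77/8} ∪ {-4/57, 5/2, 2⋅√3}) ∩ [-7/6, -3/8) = {-3/5}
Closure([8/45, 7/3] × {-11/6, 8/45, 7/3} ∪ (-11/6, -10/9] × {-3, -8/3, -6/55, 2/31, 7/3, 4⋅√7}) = ([8/45, 7/3] × {-11/6, 8/45, 7/3}) ∪ ([-11/6, -10/9] × {-3, -8/3, -6/55, 2/31, 7/3, 4⋅√7})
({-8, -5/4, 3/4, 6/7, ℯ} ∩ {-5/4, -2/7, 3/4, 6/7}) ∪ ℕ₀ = {-5/4, 3/4, 6/7} ∪ ℕ₀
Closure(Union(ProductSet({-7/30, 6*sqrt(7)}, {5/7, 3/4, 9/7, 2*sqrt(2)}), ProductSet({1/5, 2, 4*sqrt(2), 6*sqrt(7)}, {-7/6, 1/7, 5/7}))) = Union(ProductSet({-7/30, 6*sqrt(7)}, {5/7, 3/4, 9/7, 2*sqrt(2)}), ProductSet({1/5, 2, 4*sqrt(2), 6*sqrt(7)}, {-7/6, 1/7, 5/7}))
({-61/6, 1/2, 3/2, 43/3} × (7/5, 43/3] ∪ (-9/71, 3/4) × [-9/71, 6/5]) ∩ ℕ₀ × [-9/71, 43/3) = {0} × [-9/71, 6/5]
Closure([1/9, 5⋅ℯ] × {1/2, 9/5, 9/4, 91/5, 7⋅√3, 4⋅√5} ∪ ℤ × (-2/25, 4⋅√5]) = (ℤ × [-2/25, 4⋅√5]) ∪ ([1/9, 5⋅ℯ] × {1/2, 9/5, 9/4, 91/5, 7⋅√3, 4⋅√5})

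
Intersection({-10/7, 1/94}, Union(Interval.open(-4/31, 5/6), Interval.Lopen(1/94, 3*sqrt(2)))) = {1/94}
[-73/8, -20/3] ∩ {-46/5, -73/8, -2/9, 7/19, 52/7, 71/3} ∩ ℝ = {-73/8}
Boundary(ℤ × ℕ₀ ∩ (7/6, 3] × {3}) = {2, 3} × {3}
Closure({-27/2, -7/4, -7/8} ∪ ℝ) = ℝ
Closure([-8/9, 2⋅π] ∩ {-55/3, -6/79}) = {-6/79}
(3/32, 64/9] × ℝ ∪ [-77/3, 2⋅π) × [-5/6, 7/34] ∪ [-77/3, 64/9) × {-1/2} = ((3/32, 64/9] × ℝ) ∪ ([-77/3, 64/9) × {-1/2}) ∪ ([-77/3, 2⋅π) × [-5/6, 7/34])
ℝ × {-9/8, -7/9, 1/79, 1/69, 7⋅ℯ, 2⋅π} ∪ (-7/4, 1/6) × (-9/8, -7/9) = ((-7/4, 1/6) × (-9/8, -7/9)) ∪ (ℝ × {-9/8, -7/9, 1/79, 1/69, 7⋅ℯ, 2⋅π})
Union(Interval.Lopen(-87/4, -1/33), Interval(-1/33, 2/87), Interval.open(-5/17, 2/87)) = Interval.Lopen(-87/4, 2/87)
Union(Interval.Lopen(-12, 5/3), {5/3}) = Interval.Lopen(-12, 5/3)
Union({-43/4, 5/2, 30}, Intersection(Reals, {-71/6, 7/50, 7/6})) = {-71/6, -43/4, 7/50, 7/6, 5/2, 30}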